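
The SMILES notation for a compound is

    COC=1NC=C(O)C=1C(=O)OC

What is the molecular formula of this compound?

Walk through each heavy atom and fill implicit hydrogens from standard valence (C 4, N 3, O 2, S 2, halogen 1):
  atom 1: C, bond orders sum to 1 (valence 4) → 3 H
  atom 2: O, bond orders sum to 2 (valence 2) → 0 H
  atom 3: C, bond orders sum to 4 (valence 4) → 0 H
  atom 4: N, bond orders sum to 2 (valence 3) → 1 H
  atom 5: C, bond orders sum to 3 (valence 4) → 1 H
  atom 6: C, bond orders sum to 4 (valence 4) → 0 H
  atom 7: O, bond orders sum to 1 (valence 2) → 1 H
  atom 8: C, bond orders sum to 4 (valence 4) → 0 H
  atom 9: C, bond orders sum to 4 (valence 4) → 0 H
  atom 10: O, bond orders sum to 2 (valence 2) → 0 H
  atom 11: O, bond orders sum to 2 (valence 2) → 0 H
  atom 12: C, bond orders sum to 1 (valence 4) → 3 H
Totals → C:7, H:9, N:1, O:4.

C7H9NO4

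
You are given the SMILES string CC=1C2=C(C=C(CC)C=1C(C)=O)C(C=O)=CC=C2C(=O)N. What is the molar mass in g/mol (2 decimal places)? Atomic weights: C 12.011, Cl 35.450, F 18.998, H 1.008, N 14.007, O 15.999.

First, the molecular formula is C17H17NO3 (counting implicit H from valence).
  C: 17 × 12.011 = 204.187
  H: 17 × 1.008 = 17.136
  N: 1 × 14.007 = 14.007
  O: 3 × 15.999 = 47.997
Sum: 17×12.011 + 17×1.008 + 1×14.007 + 3×15.999 = 283.327 → 283.33 g/mol.

283.33 g/mol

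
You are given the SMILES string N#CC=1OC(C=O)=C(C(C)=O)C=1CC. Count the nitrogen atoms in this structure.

Scan the SMILES for N atoms (remember two-letter symbols like Cl and Br are single atoms).
Nitrogen count: 1.

1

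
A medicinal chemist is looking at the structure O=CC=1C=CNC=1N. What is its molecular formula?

C5H6N2O

Walk through each heavy atom and fill implicit hydrogens from standard valence (C 4, N 3, O 2, S 2, halogen 1):
  atom 1: O, bond orders sum to 2 (valence 2) → 0 H
  atom 2: C, bond orders sum to 3 (valence 4) → 1 H
  atom 3: C, bond orders sum to 4 (valence 4) → 0 H
  atom 4: C, bond orders sum to 3 (valence 4) → 1 H
  atom 5: C, bond orders sum to 3 (valence 4) → 1 H
  atom 6: N, bond orders sum to 2 (valence 3) → 1 H
  atom 7: C, bond orders sum to 4 (valence 4) → 0 H
  atom 8: N, bond orders sum to 1 (valence 3) → 2 H
Totals → C:5, H:6, N:2, O:1.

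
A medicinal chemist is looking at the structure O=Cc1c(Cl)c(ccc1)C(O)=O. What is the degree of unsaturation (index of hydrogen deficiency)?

Molecular formula: C8H5ClO3.
DoU = (2C + 2 + N − H − X) / 2, where X is the halogen count and O/S are ignored.
    = (2·8 + 2 + 0 − 5 − 1) / 2 = 12 / 2 = 6.

6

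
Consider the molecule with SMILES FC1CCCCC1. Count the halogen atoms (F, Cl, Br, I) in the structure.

Halogen atoms appear at heavy-atom position 1 (1×F).
Halogen count: 1.

1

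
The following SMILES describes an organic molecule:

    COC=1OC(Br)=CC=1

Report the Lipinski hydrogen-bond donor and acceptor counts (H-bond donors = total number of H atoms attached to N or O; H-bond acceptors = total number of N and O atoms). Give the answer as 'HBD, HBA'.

Donors: find every N or O and count the H atoms it carries.
  atom 2 (O): bond orders sum to 2 → 0 H
  atom 4 (O): bond orders sum to 2 → 0 H
Lipinski HBD = 0.
Acceptors: N atoms = 0, O atoms = 2 → HBA = 2.

0, 2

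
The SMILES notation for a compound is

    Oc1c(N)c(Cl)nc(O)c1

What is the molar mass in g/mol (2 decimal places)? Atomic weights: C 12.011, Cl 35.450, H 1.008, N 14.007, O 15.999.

First, the molecular formula is C5H5ClN2O2 (counting implicit H from valence).
  C: 5 × 12.011 = 60.055
  Cl: 1 × 35.450 = 35.450
  H: 5 × 1.008 = 5.040
  N: 2 × 14.007 = 28.014
  O: 2 × 15.999 = 31.998
Sum: 5×12.011 + 1×35.450 + 5×1.008 + 2×14.007 + 2×15.999 = 160.557 → 160.56 g/mol.

160.56 g/mol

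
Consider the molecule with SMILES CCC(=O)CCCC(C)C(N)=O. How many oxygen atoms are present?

Scan the SMILES for O atoms (remember two-letter symbols like Cl and Br are single atoms).
Oxygen count: 2.

2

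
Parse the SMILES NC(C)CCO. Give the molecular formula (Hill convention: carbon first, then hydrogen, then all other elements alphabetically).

C4H11NO

Walk through each heavy atom and fill implicit hydrogens from standard valence (C 4, N 3, O 2, S 2, halogen 1):
  atom 1: N, bond orders sum to 1 (valence 3) → 2 H
  atom 2: C, bond orders sum to 3 (valence 4) → 1 H
  atom 3: C, bond orders sum to 1 (valence 4) → 3 H
  atom 4: C, bond orders sum to 2 (valence 4) → 2 H
  atom 5: C, bond orders sum to 2 (valence 4) → 2 H
  atom 6: O, bond orders sum to 1 (valence 2) → 1 H
Totals → C:4, H:11, N:1, O:1.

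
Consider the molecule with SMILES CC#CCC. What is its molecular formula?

C5H8

Walk through each heavy atom and fill implicit hydrogens from standard valence (C 4, N 3, O 2, S 2, halogen 1):
  atom 1: C, bond orders sum to 1 (valence 4) → 3 H
  atom 2: C, bond orders sum to 4 (valence 4) → 0 H
  atom 3: C, bond orders sum to 4 (valence 4) → 0 H
  atom 4: C, bond orders sum to 2 (valence 4) → 2 H
  atom 5: C, bond orders sum to 1 (valence 4) → 3 H
Totals → C:5, H:8.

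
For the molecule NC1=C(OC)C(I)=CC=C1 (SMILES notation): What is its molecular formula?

C7H8INO

Walk through each heavy atom and fill implicit hydrogens from standard valence (C 4, N 3, O 2, S 2, halogen 1):
  atom 1: N, bond orders sum to 1 (valence 3) → 2 H
  atom 2: C, bond orders sum to 4 (valence 4) → 0 H
  atom 3: C, bond orders sum to 4 (valence 4) → 0 H
  atom 4: O, bond orders sum to 2 (valence 2) → 0 H
  atom 5: C, bond orders sum to 1 (valence 4) → 3 H
  atom 6: C, bond orders sum to 4 (valence 4) → 0 H
  atom 7: I (halogen, monovalent) → 0 H
  atom 8: C, bond orders sum to 3 (valence 4) → 1 H
  atom 9: C, bond orders sum to 3 (valence 4) → 1 H
  atom 10: C, bond orders sum to 3 (valence 4) → 1 H
Totals → C:7, H:8, I:1, N:1, O:1.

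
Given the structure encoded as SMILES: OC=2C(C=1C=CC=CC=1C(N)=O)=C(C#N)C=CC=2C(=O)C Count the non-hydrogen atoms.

Every atom symbol written in the SMILES (organic subset) is one heavy atom; implicit H are not written.
Heavy atoms by element → C:16, N:2, O:3.
Total: 21.

21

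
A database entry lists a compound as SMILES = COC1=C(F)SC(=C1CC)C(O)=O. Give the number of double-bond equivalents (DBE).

Degree of unsaturation = (number of rings) + (number of π bonds).
Ring closures in the SMILES: 1.
π bonds: 3 double bonds (each 1 DoU) → 3 DoU from unsaturation.
Total DoU = 1 + 3 = 4.

4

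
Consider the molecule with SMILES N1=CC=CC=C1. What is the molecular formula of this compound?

Walk through each heavy atom and fill implicit hydrogens from standard valence (C 4, N 3, O 2, S 2, halogen 1):
  atom 1: N, bond orders sum to 3 (valence 3) → 0 H
  atom 2: C, bond orders sum to 3 (valence 4) → 1 H
  atom 3: C, bond orders sum to 3 (valence 4) → 1 H
  atom 4: C, bond orders sum to 3 (valence 4) → 1 H
  atom 5: C, bond orders sum to 3 (valence 4) → 1 H
  atom 6: C, bond orders sum to 3 (valence 4) → 1 H
Totals → C:5, H:5, N:1.
In Hill order: C5H5N.

C5H5N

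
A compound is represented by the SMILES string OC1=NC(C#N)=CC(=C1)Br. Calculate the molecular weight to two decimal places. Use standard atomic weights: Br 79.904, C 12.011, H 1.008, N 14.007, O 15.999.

First, the molecular formula is C6H3BrN2O (counting implicit H from valence).
  Br: 1 × 79.904 = 79.904
  C: 6 × 12.011 = 72.066
  H: 3 × 1.008 = 3.024
  N: 2 × 14.007 = 28.014
  O: 1 × 15.999 = 15.999
Sum: 1×79.904 + 6×12.011 + 3×1.008 + 2×14.007 + 1×15.999 = 199.007 → 199.01 g/mol.

199.01 g/mol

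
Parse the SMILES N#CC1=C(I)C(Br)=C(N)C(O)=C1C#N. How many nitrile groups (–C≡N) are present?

2

The nitrile motif appears at heavy-atom positions 2, 13 in the SMILES.
Other groups present: 1 hydroxyl, 1 primary amine.
Nitrile count: 2.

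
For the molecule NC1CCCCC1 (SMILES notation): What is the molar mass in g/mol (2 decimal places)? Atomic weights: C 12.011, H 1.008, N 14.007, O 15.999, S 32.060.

First, the molecular formula is C6H13N (counting implicit H from valence).
  C: 6 × 12.011 = 72.066
  H: 13 × 1.008 = 13.104
  N: 1 × 14.007 = 14.007
Sum: 6×12.011 + 13×1.008 + 1×14.007 = 99.177 → 99.18 g/mol.

99.18 g/mol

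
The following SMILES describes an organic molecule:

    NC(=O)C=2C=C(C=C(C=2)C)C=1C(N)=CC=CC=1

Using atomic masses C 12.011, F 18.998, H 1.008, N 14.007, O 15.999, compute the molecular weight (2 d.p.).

226.28 g/mol

First, the molecular formula is C14H14N2O (counting implicit H from valence).
  C: 14 × 12.011 = 168.154
  H: 14 × 1.008 = 14.112
  N: 2 × 14.007 = 28.014
  O: 1 × 15.999 = 15.999
Sum: 14×12.011 + 14×1.008 + 2×14.007 + 1×15.999 = 226.279 → 226.28 g/mol.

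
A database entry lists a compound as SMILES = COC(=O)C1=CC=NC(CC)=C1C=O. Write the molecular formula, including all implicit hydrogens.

C10H11NO3

Walk through each heavy atom and fill implicit hydrogens from standard valence (C 4, N 3, O 2, S 2, halogen 1):
  atom 1: C, bond orders sum to 1 (valence 4) → 3 H
  atom 2: O, bond orders sum to 2 (valence 2) → 0 H
  atom 3: C, bond orders sum to 4 (valence 4) → 0 H
  atom 4: O, bond orders sum to 2 (valence 2) → 0 H
  atom 5: C, bond orders sum to 4 (valence 4) → 0 H
  atom 6: C, bond orders sum to 3 (valence 4) → 1 H
  atom 7: C, bond orders sum to 3 (valence 4) → 1 H
  atom 8: N, bond orders sum to 3 (valence 3) → 0 H
  atom 9: C, bond orders sum to 4 (valence 4) → 0 H
  atom 10: C, bond orders sum to 2 (valence 4) → 2 H
  atom 11: C, bond orders sum to 1 (valence 4) → 3 H
  atom 12: C, bond orders sum to 4 (valence 4) → 0 H
  atom 13: C, bond orders sum to 3 (valence 4) → 1 H
  atom 14: O, bond orders sum to 2 (valence 2) → 0 H
Totals → C:10, H:11, N:1, O:3.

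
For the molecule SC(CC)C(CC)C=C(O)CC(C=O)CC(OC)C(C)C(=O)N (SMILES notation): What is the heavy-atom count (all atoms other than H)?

23

Every atom symbol written in the SMILES (organic subset) is one heavy atom; implicit H are not written.
Heavy atoms by element → C:17, N:1, O:4, S:1.
Total: 23.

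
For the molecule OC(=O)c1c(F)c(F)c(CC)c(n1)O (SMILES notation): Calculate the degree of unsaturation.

5

Molecular formula: C8H7F2NO3.
DoU = (2C + 2 + N − H − X) / 2, where X is the halogen count and O/S are ignored.
    = (2·8 + 2 + 1 − 7 − 2) / 2 = 10 / 2 = 5.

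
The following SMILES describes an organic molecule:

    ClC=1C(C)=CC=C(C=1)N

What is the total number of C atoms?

7

Count every carbon token in the SMILES (each C, including those in ring-closure positions and inside branches).
Carbon count: 7.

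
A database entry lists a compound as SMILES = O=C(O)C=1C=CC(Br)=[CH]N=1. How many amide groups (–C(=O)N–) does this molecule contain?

Scan the SMILES for the amide motif — none present.
Groups that are present: 1 carboxylic acid.

0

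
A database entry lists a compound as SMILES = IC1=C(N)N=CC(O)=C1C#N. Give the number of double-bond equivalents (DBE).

Molecular formula: C6H4IN3O.
DoU = (2C + 2 + N − H − X) / 2, where X is the halogen count and O/S are ignored.
    = (2·6 + 2 + 3 − 4 − 1) / 2 = 12 / 2 = 6.

6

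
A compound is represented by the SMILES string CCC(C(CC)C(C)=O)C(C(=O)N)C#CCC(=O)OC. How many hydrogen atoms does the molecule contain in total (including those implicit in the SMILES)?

Walk through each heavy atom and fill implicit hydrogens from standard valence (C 4, N 3, O 2, S 2, halogen 1):
  atom 1: C, bond orders sum to 1 (valence 4) → 3 H
  atom 2: C, bond orders sum to 2 (valence 4) → 2 H
  atom 3: C, bond orders sum to 3 (valence 4) → 1 H
  atom 4: C, bond orders sum to 3 (valence 4) → 1 H
  atom 5: C, bond orders sum to 2 (valence 4) → 2 H
  atom 6: C, bond orders sum to 1 (valence 4) → 3 H
  atom 7: C, bond orders sum to 4 (valence 4) → 0 H
  atom 8: C, bond orders sum to 1 (valence 4) → 3 H
  atom 9: O, bond orders sum to 2 (valence 2) → 0 H
  atom 10: C, bond orders sum to 3 (valence 4) → 1 H
  atom 11: C, bond orders sum to 4 (valence 4) → 0 H
  atom 12: O, bond orders sum to 2 (valence 2) → 0 H
  atom 13: N, bond orders sum to 1 (valence 3) → 2 H
  atom 14: C, bond orders sum to 4 (valence 4) → 0 H
  atom 15: C, bond orders sum to 4 (valence 4) → 0 H
  atom 16: C, bond orders sum to 2 (valence 4) → 2 H
  atom 17: C, bond orders sum to 4 (valence 4) → 0 H
  atom 18: O, bond orders sum to 2 (valence 2) → 0 H
  atom 19: O, bond orders sum to 2 (valence 2) → 0 H
  atom 20: C, bond orders sum to 1 (valence 4) → 3 H
Total hydrogens: 23.

23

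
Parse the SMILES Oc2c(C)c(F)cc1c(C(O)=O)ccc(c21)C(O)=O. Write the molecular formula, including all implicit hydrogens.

Walk through each heavy atom and fill implicit hydrogens from standard valence (C 4, N 3, O 2, S 2, halogen 1); for lowercase aromatic atoms, an aromatic c carries 1 H when it has two neighbours and 0 H with three, and aromatic n carries 0 H:
  atom 1: O, bond orders sum to 1 (valence 2) → 1 H
  atom 2: aromatic c, 3 neighbours → 0 H
  atom 3: aromatic c, 3 neighbours → 0 H
  atom 4: C, bond orders sum to 1 (valence 4) → 3 H
  atom 5: aromatic c, 3 neighbours → 0 H
  atom 6: F (halogen, monovalent) → 0 H
  atom 7: aromatic c, 2 neighbours → 1 H
  atom 8: aromatic c, 3 neighbours → 0 H
  atom 9: aromatic c, 3 neighbours → 0 H
  atom 10: C, bond orders sum to 4 (valence 4) → 0 H
  atom 11: O, bond orders sum to 1 (valence 2) → 1 H
  atom 12: O, bond orders sum to 2 (valence 2) → 0 H
  atom 13: aromatic c, 2 neighbours → 1 H
  atom 14: aromatic c, 2 neighbours → 1 H
  atom 15: aromatic c, 3 neighbours → 0 H
  atom 16: aromatic c, 3 neighbours → 0 H
  atom 17: C, bond orders sum to 4 (valence 4) → 0 H
  atom 18: O, bond orders sum to 1 (valence 2) → 1 H
  atom 19: O, bond orders sum to 2 (valence 2) → 0 H
Totals → C:13, H:9, F:1, O:5.

C13H9FO5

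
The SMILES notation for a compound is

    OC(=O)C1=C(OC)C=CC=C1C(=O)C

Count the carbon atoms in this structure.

10

Count every carbon token in the SMILES (each C, including those in ring-closure positions and inside branches).
Carbon count: 10.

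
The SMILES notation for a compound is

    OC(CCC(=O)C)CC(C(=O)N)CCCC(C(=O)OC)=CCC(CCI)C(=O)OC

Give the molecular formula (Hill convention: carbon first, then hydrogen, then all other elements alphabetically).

C21H34INO7

Walk through each heavy atom and fill implicit hydrogens from standard valence (C 4, N 3, O 2, S 2, halogen 1):
  atom 1: O, bond orders sum to 1 (valence 2) → 1 H
  atom 2: C, bond orders sum to 3 (valence 4) → 1 H
  atom 3: C, bond orders sum to 2 (valence 4) → 2 H
  atom 4: C, bond orders sum to 2 (valence 4) → 2 H
  atom 5: C, bond orders sum to 4 (valence 4) → 0 H
  atom 6: O, bond orders sum to 2 (valence 2) → 0 H
  atom 7: C, bond orders sum to 1 (valence 4) → 3 H
  atom 8: C, bond orders sum to 2 (valence 4) → 2 H
  atom 9: C, bond orders sum to 3 (valence 4) → 1 H
  atom 10: C, bond orders sum to 4 (valence 4) → 0 H
  atom 11: O, bond orders sum to 2 (valence 2) → 0 H
  atom 12: N, bond orders sum to 1 (valence 3) → 2 H
  atom 13: C, bond orders sum to 2 (valence 4) → 2 H
  atom 14: C, bond orders sum to 2 (valence 4) → 2 H
  atom 15: C, bond orders sum to 2 (valence 4) → 2 H
  atom 16: C, bond orders sum to 4 (valence 4) → 0 H
  atom 17: C, bond orders sum to 4 (valence 4) → 0 H
  atom 18: O, bond orders sum to 2 (valence 2) → 0 H
  atom 19: O, bond orders sum to 2 (valence 2) → 0 H
  atom 20: C, bond orders sum to 1 (valence 4) → 3 H
  atom 21: C, bond orders sum to 3 (valence 4) → 1 H
  atom 22: C, bond orders sum to 2 (valence 4) → 2 H
  atom 23: C, bond orders sum to 3 (valence 4) → 1 H
  atom 24: C, bond orders sum to 2 (valence 4) → 2 H
  atom 25: C, bond orders sum to 2 (valence 4) → 2 H
  atom 26: I (halogen, monovalent) → 0 H
  atom 27: C, bond orders sum to 4 (valence 4) → 0 H
  atom 28: O, bond orders sum to 2 (valence 2) → 0 H
  atom 29: O, bond orders sum to 2 (valence 2) → 0 H
  atom 30: C, bond orders sum to 1 (valence 4) → 3 H
Totals → C:21, H:34, I:1, N:1, O:7.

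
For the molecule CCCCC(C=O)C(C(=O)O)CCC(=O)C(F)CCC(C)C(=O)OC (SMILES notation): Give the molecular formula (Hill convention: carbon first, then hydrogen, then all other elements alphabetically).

C18H29FO6

Walk through each heavy atom and fill implicit hydrogens from standard valence (C 4, N 3, O 2, S 2, halogen 1):
  atom 1: C, bond orders sum to 1 (valence 4) → 3 H
  atom 2: C, bond orders sum to 2 (valence 4) → 2 H
  atom 3: C, bond orders sum to 2 (valence 4) → 2 H
  atom 4: C, bond orders sum to 2 (valence 4) → 2 H
  atom 5: C, bond orders sum to 3 (valence 4) → 1 H
  atom 6: C, bond orders sum to 3 (valence 4) → 1 H
  atom 7: O, bond orders sum to 2 (valence 2) → 0 H
  atom 8: C, bond orders sum to 3 (valence 4) → 1 H
  atom 9: C, bond orders sum to 4 (valence 4) → 0 H
  atom 10: O, bond orders sum to 2 (valence 2) → 0 H
  atom 11: O, bond orders sum to 1 (valence 2) → 1 H
  atom 12: C, bond orders sum to 2 (valence 4) → 2 H
  atom 13: C, bond orders sum to 2 (valence 4) → 2 H
  atom 14: C, bond orders sum to 4 (valence 4) → 0 H
  atom 15: O, bond orders sum to 2 (valence 2) → 0 H
  atom 16: C, bond orders sum to 3 (valence 4) → 1 H
  atom 17: F (halogen, monovalent) → 0 H
  atom 18: C, bond orders sum to 2 (valence 4) → 2 H
  atom 19: C, bond orders sum to 2 (valence 4) → 2 H
  atom 20: C, bond orders sum to 3 (valence 4) → 1 H
  atom 21: C, bond orders sum to 1 (valence 4) → 3 H
  atom 22: C, bond orders sum to 4 (valence 4) → 0 H
  atom 23: O, bond orders sum to 2 (valence 2) → 0 H
  atom 24: O, bond orders sum to 2 (valence 2) → 0 H
  atom 25: C, bond orders sum to 1 (valence 4) → 3 H
Totals → C:18, H:29, F:1, O:6.
In Hill order: C18H29FO6.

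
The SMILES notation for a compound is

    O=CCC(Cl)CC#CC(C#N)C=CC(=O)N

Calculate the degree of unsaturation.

Degree of unsaturation = (number of rings) + (number of π bonds).
Ring closures in the SMILES: 0.
π bonds: 3 double bonds (each 1 DoU), 2 triple bonds (each 2 DoU) → 7 DoU from unsaturation.
Total DoU = 0 + 7 = 7.

7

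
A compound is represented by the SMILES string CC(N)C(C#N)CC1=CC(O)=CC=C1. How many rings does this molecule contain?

1

In SMILES, each pair of matching ring-closure digits denotes one ring-closing bond; the number of such bonds equals the number of independent rings.
Ring-closure bonds here: 1.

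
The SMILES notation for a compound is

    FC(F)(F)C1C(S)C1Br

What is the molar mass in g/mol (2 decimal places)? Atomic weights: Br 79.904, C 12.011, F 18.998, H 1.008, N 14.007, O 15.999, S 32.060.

First, the molecular formula is C4H4BrF3S (counting implicit H from valence).
  Br: 1 × 79.904 = 79.904
  C: 4 × 12.011 = 48.044
  F: 3 × 18.998 = 56.994
  H: 4 × 1.008 = 4.032
  S: 1 × 32.060 = 32.060
Sum: 1×79.904 + 4×12.011 + 3×18.998 + 4×1.008 + 1×32.060 = 221.034 → 221.03 g/mol.

221.03 g/mol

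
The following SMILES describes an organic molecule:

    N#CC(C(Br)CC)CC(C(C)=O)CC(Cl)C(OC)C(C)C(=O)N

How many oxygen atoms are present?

Scan the SMILES for O atoms (remember two-letter symbols like Cl and Br are single atoms).
Oxygen count: 3.

3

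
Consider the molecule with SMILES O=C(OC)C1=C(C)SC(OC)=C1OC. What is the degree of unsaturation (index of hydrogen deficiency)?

Degree of unsaturation = (number of rings) + (number of π bonds).
Ring closures in the SMILES: 1.
π bonds: 3 double bonds (each 1 DoU) → 3 DoU from unsaturation.
Total DoU = 1 + 3 = 4.

4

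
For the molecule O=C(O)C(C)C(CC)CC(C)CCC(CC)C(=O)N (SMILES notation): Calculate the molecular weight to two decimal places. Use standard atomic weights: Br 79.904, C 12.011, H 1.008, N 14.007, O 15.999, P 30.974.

271.40 g/mol

First, the molecular formula is C15H29NO3 (counting implicit H from valence).
  C: 15 × 12.011 = 180.165
  H: 29 × 1.008 = 29.232
  N: 1 × 14.007 = 14.007
  O: 3 × 15.999 = 47.997
Sum: 15×12.011 + 29×1.008 + 1×14.007 + 3×15.999 = 271.401 → 271.40 g/mol.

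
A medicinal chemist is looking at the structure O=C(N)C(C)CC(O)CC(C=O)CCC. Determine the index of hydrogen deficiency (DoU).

2

Degree of unsaturation = (number of rings) + (number of π bonds).
Ring closures in the SMILES: 0.
π bonds: 2 double bonds (each 1 DoU) → 2 DoU from unsaturation.
Total DoU = 0 + 2 = 2.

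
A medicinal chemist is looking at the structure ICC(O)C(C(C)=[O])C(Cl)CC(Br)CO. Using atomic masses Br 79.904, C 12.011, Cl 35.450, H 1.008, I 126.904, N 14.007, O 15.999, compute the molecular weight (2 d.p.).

413.47 g/mol

First, the molecular formula is C9H15BrClIO3 (counting implicit H from valence).
  Br: 1 × 79.904 = 79.904
  C: 9 × 12.011 = 108.099
  Cl: 1 × 35.450 = 35.450
  H: 15 × 1.008 = 15.120
  I: 1 × 126.904 = 126.904
  O: 3 × 15.999 = 47.997
Sum: 1×79.904 + 9×12.011 + 1×35.450 + 15×1.008 + 1×126.904 + 3×15.999 = 413.474 → 413.47 g/mol.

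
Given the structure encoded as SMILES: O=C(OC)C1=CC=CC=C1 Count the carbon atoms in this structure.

Count every carbon token in the SMILES (each C, including those in ring-closure positions and inside branches).
Carbon count: 8.

8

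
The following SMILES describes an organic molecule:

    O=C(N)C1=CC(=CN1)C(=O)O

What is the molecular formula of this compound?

Walk through each heavy atom and fill implicit hydrogens from standard valence (C 4, N 3, O 2, S 2, halogen 1):
  atom 1: O, bond orders sum to 2 (valence 2) → 0 H
  atom 2: C, bond orders sum to 4 (valence 4) → 0 H
  atom 3: N, bond orders sum to 1 (valence 3) → 2 H
  atom 4: C, bond orders sum to 4 (valence 4) → 0 H
  atom 5: C, bond orders sum to 3 (valence 4) → 1 H
  atom 6: C, bond orders sum to 4 (valence 4) → 0 H
  atom 7: C, bond orders sum to 3 (valence 4) → 1 H
  atom 8: N, bond orders sum to 2 (valence 3) → 1 H
  atom 9: C, bond orders sum to 4 (valence 4) → 0 H
  atom 10: O, bond orders sum to 2 (valence 2) → 0 H
  atom 11: O, bond orders sum to 1 (valence 2) → 1 H
Totals → C:6, H:6, N:2, O:3.

C6H6N2O3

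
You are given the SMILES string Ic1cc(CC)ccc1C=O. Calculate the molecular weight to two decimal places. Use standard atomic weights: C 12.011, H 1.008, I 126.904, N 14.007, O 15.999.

First, the molecular formula is C9H9IO (counting implicit H from valence).
  C: 9 × 12.011 = 108.099
  H: 9 × 1.008 = 9.072
  I: 1 × 126.904 = 126.904
  O: 1 × 15.999 = 15.999
Sum: 9×12.011 + 9×1.008 + 1×126.904 + 1×15.999 = 260.074 → 260.07 g/mol.

260.07 g/mol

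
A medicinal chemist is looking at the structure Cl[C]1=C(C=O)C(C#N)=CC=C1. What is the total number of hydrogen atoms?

4

Walk through each heavy atom and fill implicit hydrogens from standard valence (C 4, N 3, O 2, S 2, halogen 1):
  atom 1: Cl (halogen, monovalent) → 0 H
  atom 2: C with explicit H count 0
  atom 3: C, bond orders sum to 4 (valence 4) → 0 H
  atom 4: C, bond orders sum to 3 (valence 4) → 1 H
  atom 5: O, bond orders sum to 2 (valence 2) → 0 H
  atom 6: C, bond orders sum to 4 (valence 4) → 0 H
  atom 7: C, bond orders sum to 4 (valence 4) → 0 H
  atom 8: N, bond orders sum to 3 (valence 3) → 0 H
  atom 9: C, bond orders sum to 3 (valence 4) → 1 H
  atom 10: C, bond orders sum to 3 (valence 4) → 1 H
  atom 11: C, bond orders sum to 3 (valence 4) → 1 H
Total hydrogens: 4.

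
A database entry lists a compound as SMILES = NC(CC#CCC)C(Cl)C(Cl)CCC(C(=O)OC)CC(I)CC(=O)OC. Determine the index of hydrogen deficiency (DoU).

Degree of unsaturation = (number of rings) + (number of π bonds).
Ring closures in the SMILES: 0.
π bonds: 2 double bonds (each 1 DoU), 1 triple bond (each 2 DoU) → 4 DoU from unsaturation.
Total DoU = 0 + 4 = 4.

4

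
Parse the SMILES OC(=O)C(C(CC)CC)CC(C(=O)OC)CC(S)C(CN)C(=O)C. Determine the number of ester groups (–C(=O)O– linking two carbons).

1

The ester motif appears at heavy-atom position 12 in the SMILES.
Other groups present: 1 carboxylic acid, 1 ketone, 1 primary amine, 1 thiol.
Ester count: 1.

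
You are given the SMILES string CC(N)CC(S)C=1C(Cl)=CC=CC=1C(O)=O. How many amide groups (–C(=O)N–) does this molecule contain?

0

Scan the SMILES for the amide motif — none present.
Groups that are present: 1 carboxylic acid, 1 primary amine, 1 thiol.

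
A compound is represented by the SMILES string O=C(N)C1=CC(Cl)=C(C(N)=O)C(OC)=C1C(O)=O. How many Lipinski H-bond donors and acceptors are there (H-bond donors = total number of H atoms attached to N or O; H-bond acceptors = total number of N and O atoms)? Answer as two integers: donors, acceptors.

Donors: find every N or O and count the H atoms it carries.
  atom 1 (O): bond orders sum to 2 → 0 H
  atom 3 (N): bond orders sum to 1 → 2 H
  atom 10 (N): bond orders sum to 1 → 2 H
  atom 11 (O): bond orders sum to 2 → 0 H
  atom 13 (O): bond orders sum to 2 → 0 H
  atom 17 (O): bond orders sum to 1 → 1 H
  atom 18 (O): bond orders sum to 2 → 0 H
Lipinski HBD = 5.
Acceptors: N atoms = 2, O atoms = 5 → HBA = 7.

5, 7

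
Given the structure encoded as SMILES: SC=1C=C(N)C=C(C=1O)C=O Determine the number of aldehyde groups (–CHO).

1

The aldehyde motif appears at heavy-atom position 10 in the SMILES.
Other groups present: 1 hydroxyl, 1 primary amine, 1 thiol.
Aldehyde count: 1.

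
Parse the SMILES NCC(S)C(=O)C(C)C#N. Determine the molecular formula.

Walk through each heavy atom and fill implicit hydrogens from standard valence (C 4, N 3, O 2, S 2, halogen 1):
  atom 1: N, bond orders sum to 1 (valence 3) → 2 H
  atom 2: C, bond orders sum to 2 (valence 4) → 2 H
  atom 3: C, bond orders sum to 3 (valence 4) → 1 H
  atom 4: S, bond orders sum to 1 (valence 2) → 1 H
  atom 5: C, bond orders sum to 4 (valence 4) → 0 H
  atom 6: O, bond orders sum to 2 (valence 2) → 0 H
  atom 7: C, bond orders sum to 3 (valence 4) → 1 H
  atom 8: C, bond orders sum to 1 (valence 4) → 3 H
  atom 9: C, bond orders sum to 4 (valence 4) → 0 H
  atom 10: N, bond orders sum to 3 (valence 3) → 0 H
Totals → C:6, H:10, N:2, O:1, S:1.

C6H10N2OS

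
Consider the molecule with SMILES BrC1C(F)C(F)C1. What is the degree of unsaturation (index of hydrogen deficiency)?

Degree of unsaturation = (number of rings) + (number of π bonds).
Ring closures in the SMILES: 1.
π bonds: none → 0 DoU from unsaturation.
Total DoU = 1 + 0 = 1.

1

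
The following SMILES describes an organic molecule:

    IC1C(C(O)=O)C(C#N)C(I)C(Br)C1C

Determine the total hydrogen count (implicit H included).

10

Walk through each heavy atom and fill implicit hydrogens from standard valence (C 4, N 3, O 2, S 2, halogen 1):
  atom 1: I (halogen, monovalent) → 0 H
  atom 2: C, bond orders sum to 3 (valence 4) → 1 H
  atom 3: C, bond orders sum to 3 (valence 4) → 1 H
  atom 4: C, bond orders sum to 4 (valence 4) → 0 H
  atom 5: O, bond orders sum to 1 (valence 2) → 1 H
  atom 6: O, bond orders sum to 2 (valence 2) → 0 H
  atom 7: C, bond orders sum to 3 (valence 4) → 1 H
  atom 8: C, bond orders sum to 4 (valence 4) → 0 H
  atom 9: N, bond orders sum to 3 (valence 3) → 0 H
  atom 10: C, bond orders sum to 3 (valence 4) → 1 H
  atom 11: I (halogen, monovalent) → 0 H
  atom 12: C, bond orders sum to 3 (valence 4) → 1 H
  atom 13: Br (halogen, monovalent) → 0 H
  atom 14: C, bond orders sum to 3 (valence 4) → 1 H
  atom 15: C, bond orders sum to 1 (valence 4) → 3 H
Total hydrogens: 10.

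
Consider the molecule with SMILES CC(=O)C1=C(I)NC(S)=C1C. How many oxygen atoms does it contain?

Scan the SMILES for O atoms (remember two-letter symbols like Cl and Br are single atoms).
Oxygen count: 1.

1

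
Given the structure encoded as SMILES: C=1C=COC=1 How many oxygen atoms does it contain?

1

Scan the SMILES for O atoms (remember two-letter symbols like Cl and Br are single atoms).
Oxygen count: 1.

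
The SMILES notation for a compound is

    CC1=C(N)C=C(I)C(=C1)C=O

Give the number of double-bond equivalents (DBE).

5

Degree of unsaturation = (number of rings) + (number of π bonds).
Ring closures in the SMILES: 1.
π bonds: 4 double bonds (each 1 DoU) → 4 DoU from unsaturation.
Total DoU = 1 + 4 = 5.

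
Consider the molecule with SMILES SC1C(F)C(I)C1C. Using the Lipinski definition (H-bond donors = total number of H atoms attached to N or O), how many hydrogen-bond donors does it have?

Donors: find every N or O and count the H atoms it carries.
  (no N or O atoms present)
Lipinski HBD = 0.

0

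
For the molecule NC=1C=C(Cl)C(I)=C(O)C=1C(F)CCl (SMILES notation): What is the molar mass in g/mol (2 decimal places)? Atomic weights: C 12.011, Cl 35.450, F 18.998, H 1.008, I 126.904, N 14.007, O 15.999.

349.95 g/mol

First, the molecular formula is C8H7Cl2FINO (counting implicit H from valence).
  C: 8 × 12.011 = 96.088
  Cl: 2 × 35.450 = 70.900
  F: 1 × 18.998 = 18.998
  H: 7 × 1.008 = 7.056
  I: 1 × 126.904 = 126.904
  N: 1 × 14.007 = 14.007
  O: 1 × 15.999 = 15.999
Sum: 8×12.011 + 2×35.450 + 1×18.998 + 7×1.008 + 1×126.904 + 1×14.007 + 1×15.999 = 349.952 → 349.95 g/mol.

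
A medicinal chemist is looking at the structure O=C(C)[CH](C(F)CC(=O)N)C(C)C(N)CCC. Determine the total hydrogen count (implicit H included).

Walk through each heavy atom and fill implicit hydrogens from standard valence (C 4, N 3, O 2, S 2, halogen 1):
  atom 1: O, bond orders sum to 2 (valence 2) → 0 H
  atom 2: C, bond orders sum to 4 (valence 4) → 0 H
  atom 3: C, bond orders sum to 1 (valence 4) → 3 H
  atom 4: C with explicit H count 1
  atom 5: C, bond orders sum to 3 (valence 4) → 1 H
  atom 6: F (halogen, monovalent) → 0 H
  atom 7: C, bond orders sum to 2 (valence 4) → 2 H
  atom 8: C, bond orders sum to 4 (valence 4) → 0 H
  atom 9: O, bond orders sum to 2 (valence 2) → 0 H
  atom 10: N, bond orders sum to 1 (valence 3) → 2 H
  atom 11: C, bond orders sum to 3 (valence 4) → 1 H
  atom 12: C, bond orders sum to 1 (valence 4) → 3 H
  atom 13: C, bond orders sum to 3 (valence 4) → 1 H
  atom 14: N, bond orders sum to 1 (valence 3) → 2 H
  atom 15: C, bond orders sum to 2 (valence 4) → 2 H
  atom 16: C, bond orders sum to 2 (valence 4) → 2 H
  atom 17: C, bond orders sum to 1 (valence 4) → 3 H
Total hydrogens: 23.

23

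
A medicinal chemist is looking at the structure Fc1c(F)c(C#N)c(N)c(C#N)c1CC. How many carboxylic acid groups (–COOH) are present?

Scan the SMILES for the carboxylic acid motif — none present.
Groups that are present: 2 nitrile, 1 primary amine.

0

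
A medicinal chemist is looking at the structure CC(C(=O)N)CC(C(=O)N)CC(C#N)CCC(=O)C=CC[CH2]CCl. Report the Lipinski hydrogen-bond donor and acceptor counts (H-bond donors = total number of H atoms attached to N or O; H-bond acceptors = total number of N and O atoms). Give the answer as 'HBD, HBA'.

Donors: find every N or O and count the H atoms it carries.
  atom 4 (O): bond orders sum to 2 → 0 H
  atom 5 (N): bond orders sum to 1 → 2 H
  atom 9 (O): bond orders sum to 2 → 0 H
  atom 10 (N): bond orders sum to 1 → 2 H
  atom 14 (N): bond orders sum to 3 → 0 H
  atom 18 (O): bond orders sum to 2 → 0 H
Lipinski HBD = 4.
Acceptors: N atoms = 3, O atoms = 3 → HBA = 6.

4, 6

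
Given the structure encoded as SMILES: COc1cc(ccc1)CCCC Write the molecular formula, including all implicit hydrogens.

Walk through each heavy atom and fill implicit hydrogens from standard valence (C 4, N 3, O 2, S 2, halogen 1); for lowercase aromatic atoms, an aromatic c carries 1 H when it has two neighbours and 0 H with three, and aromatic n carries 0 H:
  atom 1: C, bond orders sum to 1 (valence 4) → 3 H
  atom 2: O, bond orders sum to 2 (valence 2) → 0 H
  atom 3: aromatic c, 3 neighbours → 0 H
  atom 4: aromatic c, 2 neighbours → 1 H
  atom 5: aromatic c, 3 neighbours → 0 H
  atom 6: aromatic c, 2 neighbours → 1 H
  atom 7: aromatic c, 2 neighbours → 1 H
  atom 8: aromatic c, 2 neighbours → 1 H
  atom 9: C, bond orders sum to 2 (valence 4) → 2 H
  atom 10: C, bond orders sum to 2 (valence 4) → 2 H
  atom 11: C, bond orders sum to 2 (valence 4) → 2 H
  atom 12: C, bond orders sum to 1 (valence 4) → 3 H
Totals → C:11, H:16, O:1.
In Hill order: C11H16O.

C11H16O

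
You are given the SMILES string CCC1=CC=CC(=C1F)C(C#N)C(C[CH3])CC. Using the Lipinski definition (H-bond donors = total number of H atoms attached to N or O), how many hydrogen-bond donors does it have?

0

Donors: find every N or O and count the H atoms it carries.
  atom 12 (N): bond orders sum to 3 → 0 H
Lipinski HBD = 0.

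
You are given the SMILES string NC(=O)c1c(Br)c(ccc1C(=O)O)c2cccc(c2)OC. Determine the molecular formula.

C15H12BrNO4

Walk through each heavy atom and fill implicit hydrogens from standard valence (C 4, N 3, O 2, S 2, halogen 1); for lowercase aromatic atoms, an aromatic c carries 1 H when it has two neighbours and 0 H with three, and aromatic n carries 0 H:
  atom 1: N, bond orders sum to 1 (valence 3) → 2 H
  atom 2: C, bond orders sum to 4 (valence 4) → 0 H
  atom 3: O, bond orders sum to 2 (valence 2) → 0 H
  atom 4: aromatic c, 3 neighbours → 0 H
  atom 5: aromatic c, 3 neighbours → 0 H
  atom 6: Br (halogen, monovalent) → 0 H
  atom 7: aromatic c, 3 neighbours → 0 H
  atom 8: aromatic c, 2 neighbours → 1 H
  atom 9: aromatic c, 2 neighbours → 1 H
  atom 10: aromatic c, 3 neighbours → 0 H
  atom 11: C, bond orders sum to 4 (valence 4) → 0 H
  atom 12: O, bond orders sum to 2 (valence 2) → 0 H
  atom 13: O, bond orders sum to 1 (valence 2) → 1 H
  atom 14: aromatic c, 3 neighbours → 0 H
  atom 15: aromatic c, 2 neighbours → 1 H
  atom 16: aromatic c, 2 neighbours → 1 H
  atom 17: aromatic c, 2 neighbours → 1 H
  atom 18: aromatic c, 3 neighbours → 0 H
  atom 19: aromatic c, 2 neighbours → 1 H
  atom 20: O, bond orders sum to 2 (valence 2) → 0 H
  atom 21: C, bond orders sum to 1 (valence 4) → 3 H
Totals → C:15, H:12, Br:1, N:1, O:4.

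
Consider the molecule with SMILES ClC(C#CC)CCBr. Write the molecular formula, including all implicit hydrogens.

Walk through each heavy atom and fill implicit hydrogens from standard valence (C 4, N 3, O 2, S 2, halogen 1):
  atom 1: Cl (halogen, monovalent) → 0 H
  atom 2: C, bond orders sum to 3 (valence 4) → 1 H
  atom 3: C, bond orders sum to 4 (valence 4) → 0 H
  atom 4: C, bond orders sum to 4 (valence 4) → 0 H
  atom 5: C, bond orders sum to 1 (valence 4) → 3 H
  atom 6: C, bond orders sum to 2 (valence 4) → 2 H
  atom 7: C, bond orders sum to 2 (valence 4) → 2 H
  atom 8: Br (halogen, monovalent) → 0 H
Totals → C:6, H:8, Br:1, Cl:1.

C6H8BrCl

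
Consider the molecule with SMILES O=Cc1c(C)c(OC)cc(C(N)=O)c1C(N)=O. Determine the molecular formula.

C11H12N2O4

Walk through each heavy atom and fill implicit hydrogens from standard valence (C 4, N 3, O 2, S 2, halogen 1); for lowercase aromatic atoms, an aromatic c carries 1 H when it has two neighbours and 0 H with three, and aromatic n carries 0 H:
  atom 1: O, bond orders sum to 2 (valence 2) → 0 H
  atom 2: C, bond orders sum to 3 (valence 4) → 1 H
  atom 3: aromatic c, 3 neighbours → 0 H
  atom 4: aromatic c, 3 neighbours → 0 H
  atom 5: C, bond orders sum to 1 (valence 4) → 3 H
  atom 6: aromatic c, 3 neighbours → 0 H
  atom 7: O, bond orders sum to 2 (valence 2) → 0 H
  atom 8: C, bond orders sum to 1 (valence 4) → 3 H
  atom 9: aromatic c, 2 neighbours → 1 H
  atom 10: aromatic c, 3 neighbours → 0 H
  atom 11: C, bond orders sum to 4 (valence 4) → 0 H
  atom 12: N, bond orders sum to 1 (valence 3) → 2 H
  atom 13: O, bond orders sum to 2 (valence 2) → 0 H
  atom 14: aromatic c, 3 neighbours → 0 H
  atom 15: C, bond orders sum to 4 (valence 4) → 0 H
  atom 16: N, bond orders sum to 1 (valence 3) → 2 H
  atom 17: O, bond orders sum to 2 (valence 2) → 0 H
Totals → C:11, H:12, N:2, O:4.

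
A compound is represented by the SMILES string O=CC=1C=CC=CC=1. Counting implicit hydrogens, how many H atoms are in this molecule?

Walk through each heavy atom and fill implicit hydrogens from standard valence (C 4, N 3, O 2, S 2, halogen 1):
  atom 1: O, bond orders sum to 2 (valence 2) → 0 H
  atom 2: C, bond orders sum to 3 (valence 4) → 1 H
  atom 3: C, bond orders sum to 4 (valence 4) → 0 H
  atom 4: C, bond orders sum to 3 (valence 4) → 1 H
  atom 5: C, bond orders sum to 3 (valence 4) → 1 H
  atom 6: C, bond orders sum to 3 (valence 4) → 1 H
  atom 7: C, bond orders sum to 3 (valence 4) → 1 H
  atom 8: C, bond orders sum to 3 (valence 4) → 1 H
Total hydrogens: 6.

6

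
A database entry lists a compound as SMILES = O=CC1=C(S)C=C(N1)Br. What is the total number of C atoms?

Count every carbon token in the SMILES (each C, including those in ring-closure positions and inside branches).
Carbon count: 5.

5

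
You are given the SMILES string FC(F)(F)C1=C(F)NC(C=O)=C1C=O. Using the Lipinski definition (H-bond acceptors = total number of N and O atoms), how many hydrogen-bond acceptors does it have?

3

N atoms: 1; O atoms: 2.
Lipinski HBA = 1 + 2 = 3.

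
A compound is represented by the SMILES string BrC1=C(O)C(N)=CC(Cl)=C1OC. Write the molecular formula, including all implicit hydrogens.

Walk through each heavy atom and fill implicit hydrogens from standard valence (C 4, N 3, O 2, S 2, halogen 1):
  atom 1: Br (halogen, monovalent) → 0 H
  atom 2: C, bond orders sum to 4 (valence 4) → 0 H
  atom 3: C, bond orders sum to 4 (valence 4) → 0 H
  atom 4: O, bond orders sum to 1 (valence 2) → 1 H
  atom 5: C, bond orders sum to 4 (valence 4) → 0 H
  atom 6: N, bond orders sum to 1 (valence 3) → 2 H
  atom 7: C, bond orders sum to 3 (valence 4) → 1 H
  atom 8: C, bond orders sum to 4 (valence 4) → 0 H
  atom 9: Cl (halogen, monovalent) → 0 H
  atom 10: C, bond orders sum to 4 (valence 4) → 0 H
  atom 11: O, bond orders sum to 2 (valence 2) → 0 H
  atom 12: C, bond orders sum to 1 (valence 4) → 3 H
Totals → C:7, H:7, Br:1, Cl:1, N:1, O:2.

C7H7BrClNO2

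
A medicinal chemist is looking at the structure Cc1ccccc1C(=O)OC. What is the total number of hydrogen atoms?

10

Walk through each heavy atom and fill implicit hydrogens from standard valence (C 4, N 3, O 2, S 2, halogen 1); for lowercase aromatic atoms, an aromatic c carries 1 H when it has two neighbours and 0 H with three, and aromatic n carries 0 H:
  atom 1: C, bond orders sum to 1 (valence 4) → 3 H
  atom 2: aromatic c, 3 neighbours → 0 H
  atom 3: aromatic c, 2 neighbours → 1 H
  atom 4: aromatic c, 2 neighbours → 1 H
  atom 5: aromatic c, 2 neighbours → 1 H
  atom 6: aromatic c, 2 neighbours → 1 H
  atom 7: aromatic c, 3 neighbours → 0 H
  atom 8: C, bond orders sum to 4 (valence 4) → 0 H
  atom 9: O, bond orders sum to 2 (valence 2) → 0 H
  atom 10: O, bond orders sum to 2 (valence 2) → 0 H
  atom 11: C, bond orders sum to 1 (valence 4) → 3 H
Total hydrogens: 10.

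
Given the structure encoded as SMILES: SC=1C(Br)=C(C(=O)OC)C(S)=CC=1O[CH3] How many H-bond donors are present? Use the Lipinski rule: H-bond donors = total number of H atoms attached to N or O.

Donors: find every N or O and count the H atoms it carries.
  atom 7 (O): bond orders sum to 2 → 0 H
  atom 8 (O): bond orders sum to 2 → 0 H
  atom 14 (O): bond orders sum to 2 → 0 H
Lipinski HBD = 0.

0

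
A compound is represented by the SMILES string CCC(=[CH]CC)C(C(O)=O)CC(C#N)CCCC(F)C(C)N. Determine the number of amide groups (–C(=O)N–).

Scan the SMILES for the amide motif — none present.
Groups that are present: 1 alkene, 1 carboxylic acid, 1 nitrile, 1 primary amine.

0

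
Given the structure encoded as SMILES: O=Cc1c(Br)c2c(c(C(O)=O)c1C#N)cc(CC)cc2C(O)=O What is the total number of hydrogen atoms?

10

Walk through each heavy atom and fill implicit hydrogens from standard valence (C 4, N 3, O 2, S 2, halogen 1); for lowercase aromatic atoms, an aromatic c carries 1 H when it has two neighbours and 0 H with three, and aromatic n carries 0 H:
  atom 1: O, bond orders sum to 2 (valence 2) → 0 H
  atom 2: C, bond orders sum to 3 (valence 4) → 1 H
  atom 3: aromatic c, 3 neighbours → 0 H
  atom 4: aromatic c, 3 neighbours → 0 H
  atom 5: Br (halogen, monovalent) → 0 H
  atom 6: aromatic c, 3 neighbours → 0 H
  atom 7: aromatic c, 3 neighbours → 0 H
  atom 8: aromatic c, 3 neighbours → 0 H
  atom 9: C, bond orders sum to 4 (valence 4) → 0 H
  atom 10: O, bond orders sum to 1 (valence 2) → 1 H
  atom 11: O, bond orders sum to 2 (valence 2) → 0 H
  atom 12: aromatic c, 3 neighbours → 0 H
  atom 13: C, bond orders sum to 4 (valence 4) → 0 H
  atom 14: N, bond orders sum to 3 (valence 3) → 0 H
  atom 15: aromatic c, 2 neighbours → 1 H
  atom 16: aromatic c, 3 neighbours → 0 H
  atom 17: C, bond orders sum to 2 (valence 4) → 2 H
  atom 18: C, bond orders sum to 1 (valence 4) → 3 H
  atom 19: aromatic c, 2 neighbours → 1 H
  atom 20: aromatic c, 3 neighbours → 0 H
  atom 21: C, bond orders sum to 4 (valence 4) → 0 H
  atom 22: O, bond orders sum to 1 (valence 2) → 1 H
  atom 23: O, bond orders sum to 2 (valence 2) → 0 H
Total hydrogens: 10.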